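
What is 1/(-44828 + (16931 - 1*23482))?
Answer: -1/51379 ≈ -1.9463e-5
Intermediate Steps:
1/(-44828 + (16931 - 1*23482)) = 1/(-44828 + (16931 - 23482)) = 1/(-44828 - 6551) = 1/(-51379) = -1/51379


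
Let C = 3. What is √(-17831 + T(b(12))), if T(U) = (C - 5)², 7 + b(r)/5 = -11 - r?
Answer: I*√17827 ≈ 133.52*I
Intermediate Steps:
b(r) = -90 - 5*r (b(r) = -35 + 5*(-11 - r) = -35 + (-55 - 5*r) = -90 - 5*r)
T(U) = 4 (T(U) = (3 - 5)² = (-2)² = 4)
√(-17831 + T(b(12))) = √(-17831 + 4) = √(-17827) = I*√17827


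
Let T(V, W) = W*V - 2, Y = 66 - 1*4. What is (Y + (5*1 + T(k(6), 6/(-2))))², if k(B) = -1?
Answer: 4624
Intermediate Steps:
Y = 62 (Y = 66 - 4 = 62)
T(V, W) = -2 + V*W (T(V, W) = V*W - 2 = -2 + V*W)
(Y + (5*1 + T(k(6), 6/(-2))))² = (62 + (5*1 + (-2 - 6/(-2))))² = (62 + (5 + (-2 - 6*(-1)/2)))² = (62 + (5 + (-2 - 1*(-3))))² = (62 + (5 + (-2 + 3)))² = (62 + (5 + 1))² = (62 + 6)² = 68² = 4624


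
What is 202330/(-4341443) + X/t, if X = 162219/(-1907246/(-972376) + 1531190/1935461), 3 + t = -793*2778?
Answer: -605734198989088273248662/8257397070404915049954591 ≈ -0.073357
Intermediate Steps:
t = -2202957 (t = -3 - 793*2778 = -3 - 2202954 = -2202957)
X = 50882580131696764/863382109641 (X = 162219/(-1907246*(-1/972376) + 1531190*(1/1935461)) = 162219/(953623/486188 + 1531190/1935461) = 162219/(2590146328923/940997912668) = 162219*(940997912668/2590146328923) = 50882580131696764/863382109641 ≈ 58934.)
202330/(-4341443) + X/t = 202330/(-4341443) + (50882580131696764/863382109641)/(-2202957) = 202330*(-1/4341443) + (50882580131696764/863382109641)*(-1/2202957) = -202330/4341443 - 50882580131696764/1901993662108408437 = -605734198989088273248662/8257397070404915049954591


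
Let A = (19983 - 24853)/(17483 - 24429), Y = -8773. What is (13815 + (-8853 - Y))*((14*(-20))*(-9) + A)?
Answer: 120241615325/3473 ≈ 3.4622e+7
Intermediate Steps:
A = 2435/3473 (A = -4870/(-6946) = -4870*(-1/6946) = 2435/3473 ≈ 0.70112)
(13815 + (-8853 - Y))*((14*(-20))*(-9) + A) = (13815 + (-8853 - 1*(-8773)))*((14*(-20))*(-9) + 2435/3473) = (13815 + (-8853 + 8773))*(-280*(-9) + 2435/3473) = (13815 - 80)*(2520 + 2435/3473) = 13735*(8754395/3473) = 120241615325/3473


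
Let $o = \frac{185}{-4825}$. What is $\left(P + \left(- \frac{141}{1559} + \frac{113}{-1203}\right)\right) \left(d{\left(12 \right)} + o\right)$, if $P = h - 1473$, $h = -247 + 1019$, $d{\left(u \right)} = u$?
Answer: $- \frac{15179681792681}{1809835305} \approx -8387.3$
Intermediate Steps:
$o = - \frac{37}{965}$ ($o = 185 \left(- \frac{1}{4825}\right) = - \frac{37}{965} \approx -0.038342$)
$h = 772$
$P = -701$ ($P = 772 - 1473 = -701$)
$\left(P + \left(- \frac{141}{1559} + \frac{113}{-1203}\right)\right) \left(d{\left(12 \right)} + o\right) = \left(-701 + \left(- \frac{141}{1559} + \frac{113}{-1203}\right)\right) \left(12 - \frac{37}{965}\right) = \left(-701 + \left(\left(-141\right) \frac{1}{1559} + 113 \left(- \frac{1}{1203}\right)\right)\right) \frac{11543}{965} = \left(-701 - \frac{345790}{1875477}\right) \frac{11543}{965} = \left(- \frac{1315055167}{1875477}\right) \frac{11543}{965} = - \frac{15179681792681}{1809835305}$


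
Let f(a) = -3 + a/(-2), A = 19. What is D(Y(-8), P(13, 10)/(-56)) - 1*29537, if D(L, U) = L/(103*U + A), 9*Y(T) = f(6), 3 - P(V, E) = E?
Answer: -22595821/765 ≈ -29537.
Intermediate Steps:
P(V, E) = 3 - E
f(a) = -3 - a/2
Y(T) = -⅔ (Y(T) = (-3 - ½*6)/9 = (-3 - 3)/9 = (⅑)*(-6) = -⅔)
D(L, U) = L/(19 + 103*U) (D(L, U) = L/(103*U + 19) = L/(19 + 103*U))
D(Y(-8), P(13, 10)/(-56)) - 1*29537 = -2/(3*(19 + 103*((3 - 1*10)/(-56)))) - 1*29537 = -2/(3*(19 + 103*((3 - 10)*(-1/56)))) - 29537 = -2/(3*(19 + 103*(-7*(-1/56)))) - 29537 = -2/(3*(19 + 103*(⅛))) - 29537 = -2/(3*(19 + 103/8)) - 29537 = -2/(3*255/8) - 29537 = -⅔*8/255 - 29537 = -16/765 - 29537 = -22595821/765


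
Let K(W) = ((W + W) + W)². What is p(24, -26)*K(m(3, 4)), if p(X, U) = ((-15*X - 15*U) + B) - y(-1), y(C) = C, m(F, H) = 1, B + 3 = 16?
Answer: 396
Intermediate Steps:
B = 13 (B = -3 + 16 = 13)
K(W) = 9*W² (K(W) = (2*W + W)² = (3*W)² = 9*W²)
p(X, U) = 14 - 15*U - 15*X (p(X, U) = ((-15*X - 15*U) + 13) - 1*(-1) = ((-15*U - 15*X) + 13) + 1 = (13 - 15*U - 15*X) + 1 = 14 - 15*U - 15*X)
p(24, -26)*K(m(3, 4)) = (14 - 15*(-26) - 15*24)*(9*1²) = (14 + 390 - 360)*(9*1) = 44*9 = 396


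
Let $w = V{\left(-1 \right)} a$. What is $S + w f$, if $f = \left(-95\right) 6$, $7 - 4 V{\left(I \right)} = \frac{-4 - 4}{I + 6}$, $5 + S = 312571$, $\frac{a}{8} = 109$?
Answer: $-756070$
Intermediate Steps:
$a = 872$ ($a = 8 \cdot 109 = 872$)
$S = 312566$ ($S = -5 + 312571 = 312566$)
$V{\left(I \right)} = \frac{7}{4} + \frac{2}{6 + I}$ ($V{\left(I \right)} = \frac{7}{4} - \frac{\left(-4 - 4\right) \frac{1}{I + 6}}{4} = \frac{7}{4} - \frac{\left(-8\right) \frac{1}{6 + I}}{4} = \frac{7}{4} + \frac{2}{6 + I}$)
$w = \frac{9374}{5}$ ($w = \frac{50 + 7 \left(-1\right)}{4 \left(6 - 1\right)} 872 = \frac{50 - 7}{4 \cdot 5} \cdot 872 = \frac{1}{4} \cdot \frac{1}{5} \cdot 43 \cdot 872 = \frac{43}{20} \cdot 872 = \frac{9374}{5} \approx 1874.8$)
$f = -570$
$S + w f = 312566 + \frac{9374}{5} \left(-570\right) = 312566 - 1068636 = -756070$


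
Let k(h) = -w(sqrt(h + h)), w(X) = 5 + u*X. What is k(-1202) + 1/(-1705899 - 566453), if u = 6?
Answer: -11361761/2272352 - 12*I*sqrt(601) ≈ -5.0 - 294.18*I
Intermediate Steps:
w(X) = 5 + 6*X
k(h) = -5 - 6*sqrt(2)*sqrt(h) (k(h) = -(5 + 6*sqrt(h + h)) = -(5 + 6*sqrt(2*h)) = -(5 + 6*(sqrt(2)*sqrt(h))) = -(5 + 6*sqrt(2)*sqrt(h)) = -5 - 6*sqrt(2)*sqrt(h))
k(-1202) + 1/(-1705899 - 566453) = (-5 - 6*sqrt(2)*sqrt(-1202)) + 1/(-1705899 - 566453) = (-5 - 6*sqrt(2)*I*sqrt(1202)) + 1/(-2272352) = (-5 - 12*I*sqrt(601)) - 1/2272352 = -11361761/2272352 - 12*I*sqrt(601)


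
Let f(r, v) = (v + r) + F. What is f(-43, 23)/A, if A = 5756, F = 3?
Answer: -17/5756 ≈ -0.0029534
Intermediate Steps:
f(r, v) = 3 + r + v (f(r, v) = (v + r) + 3 = (r + v) + 3 = 3 + r + v)
f(-43, 23)/A = (3 - 43 + 23)/5756 = -17*1/5756 = -17/5756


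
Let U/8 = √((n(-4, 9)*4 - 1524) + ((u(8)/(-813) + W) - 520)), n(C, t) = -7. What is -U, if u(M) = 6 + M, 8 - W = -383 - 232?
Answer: -8*I*√957755463/813 ≈ -304.53*I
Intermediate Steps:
W = 623 (W = 8 - (-383 - 232) = 8 - 1*(-615) = 8 + 615 = 623)
U = 8*I*√957755463/813 (U = 8*√((-7*4 - 1524) + (((6 + 8)/(-813) + 623) - 520)) = 8*√((-28 - 1524) + ((14*(-1/813) + 623) - 520)) = 8*√(-1552 + ((-14/813 + 623) - 520)) = 8*√(-1552 + (506485/813 - 520)) = 8*√(-1552 + 83725/813) = 8*√(-1178051/813) = 8*(I*√957755463/813) = 8*I*√957755463/813 ≈ 304.53*I)
-U = -8*I*√957755463/813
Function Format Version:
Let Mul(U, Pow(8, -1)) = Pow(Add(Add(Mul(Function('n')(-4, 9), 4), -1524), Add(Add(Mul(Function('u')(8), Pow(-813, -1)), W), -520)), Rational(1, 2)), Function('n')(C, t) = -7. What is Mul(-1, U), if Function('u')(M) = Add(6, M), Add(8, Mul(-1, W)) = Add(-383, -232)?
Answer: Mul(Rational(-8, 813), I, Pow(957755463, Rational(1, 2))) ≈ Mul(-304.53, I)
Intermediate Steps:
W = 623 (W = Add(8, Mul(-1, Add(-383, -232))) = Add(8, Mul(-1, -615)) = Add(8, 615) = 623)
U = Mul(Rational(8, 813), I, Pow(957755463, Rational(1, 2))) (U = Mul(8, Pow(Add(Add(Mul(-7, 4), -1524), Add(Add(Mul(Add(6, 8), Pow(-813, -1)), 623), -520)), Rational(1, 2))) = Mul(8, Pow(Add(Add(-28, -1524), Add(Add(Mul(14, Rational(-1, 813)), 623), -520)), Rational(1, 2))) = Mul(8, Pow(Add(-1552, Add(Add(Rational(-14, 813), 623), -520)), Rational(1, 2))) = Mul(8, Pow(Add(-1552, Add(Rational(506485, 813), -520)), Rational(1, 2))) = Mul(8, Pow(Add(-1552, Rational(83725, 813)), Rational(1, 2))) = Mul(8, Pow(Rational(-1178051, 813), Rational(1, 2))) = Mul(8, Mul(Rational(1, 813), I, Pow(957755463, Rational(1, 2)))) = Mul(Rational(8, 813), I, Pow(957755463, Rational(1, 2))) ≈ Mul(304.53, I))
Mul(-1, U) = Mul(-1, Mul(Rational(8, 813), I, Pow(957755463, Rational(1, 2)))) = Mul(Rational(-8, 813), I, Pow(957755463, Rational(1, 2)))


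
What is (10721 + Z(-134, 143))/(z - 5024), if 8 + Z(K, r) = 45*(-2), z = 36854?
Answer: 3541/10610 ≈ 0.33374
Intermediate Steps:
Z(K, r) = -98 (Z(K, r) = -8 + 45*(-2) = -8 - 90 = -98)
(10721 + Z(-134, 143))/(z - 5024) = (10721 - 98)/(36854 - 5024) = 10623/31830 = 10623*(1/31830) = 3541/10610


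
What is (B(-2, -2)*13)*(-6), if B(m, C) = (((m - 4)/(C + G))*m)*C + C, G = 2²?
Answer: 1092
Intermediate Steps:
G = 4
B(m, C) = C + C*m*(-4 + m)/(4 + C) (B(m, C) = (((m - 4)/(C + 4))*m)*C + C = (((-4 + m)/(4 + C))*m)*C + C = (m*(-4 + m)/(4 + C))*C + C = C*m*(-4 + m)/(4 + C) + C = C + C*m*(-4 + m)/(4 + C))
(B(-2, -2)*13)*(-6) = (-2*(4 - 2 + (-2)² - 4*(-2))/(4 - 2)*13)*(-6) = (-2*(4 - 2 + 4 + 8)/2*13)*(-6) = (-2*½*14*13)*(-6) = -14*13*(-6) = -182*(-6) = 1092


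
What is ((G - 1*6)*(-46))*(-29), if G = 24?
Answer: 24012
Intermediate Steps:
((G - 1*6)*(-46))*(-29) = ((24 - 1*6)*(-46))*(-29) = ((24 - 6)*(-46))*(-29) = (18*(-46))*(-29) = -828*(-29) = 24012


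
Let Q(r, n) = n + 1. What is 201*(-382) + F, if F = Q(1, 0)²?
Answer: -76781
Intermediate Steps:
Q(r, n) = 1 + n
F = 1 (F = (1 + 0)² = 1² = 1)
201*(-382) + F = 201*(-382) + 1 = -76782 + 1 = -76781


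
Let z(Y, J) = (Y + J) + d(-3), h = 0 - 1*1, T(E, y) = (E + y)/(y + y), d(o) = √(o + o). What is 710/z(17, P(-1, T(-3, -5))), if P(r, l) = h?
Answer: 5680/131 - 355*I*√6/131 ≈ 43.359 - 6.6379*I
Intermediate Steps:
d(o) = √2*√o (d(o) = √(2*o) = √2*√o)
T(E, y) = (E + y)/(2*y) (T(E, y) = (E + y)/((2*y)) = (E + y)*(1/(2*y)) = (E + y)/(2*y))
h = -1 (h = 0 - 1 = -1)
P(r, l) = -1
z(Y, J) = J + Y + I*√6 (z(Y, J) = (Y + J) + √2*√(-3) = (J + Y) + √2*(I*√3) = (J + Y) + I*√6 = J + Y + I*√6)
710/z(17, P(-1, T(-3, -5))) = 710/(-1 + 17 + I*√6) = 710/(16 + I*√6)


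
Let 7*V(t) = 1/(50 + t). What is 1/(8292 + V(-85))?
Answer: 245/2031539 ≈ 0.00012060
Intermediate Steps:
V(t) = 1/(7*(50 + t))
1/(8292 + V(-85)) = 1/(8292 + 1/(7*(50 - 85))) = 1/(8292 + (1/7)/(-35)) = 1/(8292 + (1/7)*(-1/35)) = 1/(8292 - 1/245) = 1/(2031539/245) = 245/2031539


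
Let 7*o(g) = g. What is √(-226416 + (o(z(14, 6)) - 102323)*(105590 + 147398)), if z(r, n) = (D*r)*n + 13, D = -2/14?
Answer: 8*I*√19819490446/7 ≈ 1.6089e+5*I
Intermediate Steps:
D = -⅐ (D = -2*1/14 = -⅐ ≈ -0.14286)
z(r, n) = 13 - n*r/7 (z(r, n) = (-r/7)*n + 13 = -n*r/7 + 13 = 13 - n*r/7)
o(g) = g/7
√(-226416 + (o(z(14, 6)) - 102323)*(105590 + 147398)) = √(-226416 + ((13 - ⅐*6*14)/7 - 102323)*(105590 + 147398)) = √(-226416 + ((13 - 12)/7 - 102323)*252988) = √(-226416 + ((⅐)*1 - 102323)*252988) = √(-226416 + (⅐ - 102323)*252988) = √(-226416 - 716260/7*252988) = √(-226416 - 181205184880/7) = √(-181206769792/7) = 8*I*√19819490446/7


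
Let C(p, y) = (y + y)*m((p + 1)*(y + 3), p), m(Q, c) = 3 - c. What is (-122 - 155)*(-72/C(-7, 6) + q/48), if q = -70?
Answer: 68419/120 ≈ 570.16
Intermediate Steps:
C(p, y) = 2*y*(3 - p) (C(p, y) = (y + y)*(3 - p) = (2*y)*(3 - p) = 2*y*(3 - p))
(-122 - 155)*(-72/C(-7, 6) + q/48) = (-122 - 155)*(-72*1/(12*(3 - 1*(-7))) - 70/48) = -277*(-72*1/(12*(3 + 7)) - 70*1/48) = -277*(-72/(2*6*10) - 35/24) = -277*(-72/120 - 35/24) = -277*(-72*1/120 - 35/24) = -277*(-⅗ - 35/24) = -277*(-247/120) = 68419/120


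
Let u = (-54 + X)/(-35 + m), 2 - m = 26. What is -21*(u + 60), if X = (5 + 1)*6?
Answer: -74718/59 ≈ -1266.4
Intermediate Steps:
m = -24 (m = 2 - 1*26 = 2 - 26 = -24)
X = 36 (X = 6*6 = 36)
u = 18/59 (u = (-54 + 36)/(-35 - 24) = -18/(-59) = -18*(-1/59) = 18/59 ≈ 0.30508)
-21*(u + 60) = -21*(18/59 + 60) = -21*3558/59 = -74718/59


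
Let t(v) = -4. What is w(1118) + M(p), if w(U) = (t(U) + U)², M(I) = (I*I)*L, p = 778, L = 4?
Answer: 3662132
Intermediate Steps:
M(I) = 4*I² (M(I) = (I*I)*4 = I²*4 = 4*I²)
w(U) = (-4 + U)²
w(1118) + M(p) = (-4 + 1118)² + 4*778² = 1114² + 4*605284 = 1240996 + 2421136 = 3662132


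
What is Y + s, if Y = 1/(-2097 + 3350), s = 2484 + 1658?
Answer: 5189927/1253 ≈ 4142.0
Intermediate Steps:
s = 4142
Y = 1/1253 ≈ 0.00079808
Y + s = 1/1253 + 4142 = 5189927/1253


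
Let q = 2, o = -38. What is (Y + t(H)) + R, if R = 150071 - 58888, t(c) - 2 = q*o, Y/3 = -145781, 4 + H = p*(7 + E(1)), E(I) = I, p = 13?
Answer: -346234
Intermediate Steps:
H = 100 (H = -4 + 13*(7 + 1) = -4 + 13*8 = -4 + 104 = 100)
Y = -437343 (Y = 3*(-145781) = -437343)
t(c) = -74 (t(c) = 2 + 2*(-38) = 2 - 76 = -74)
R = 91183
(Y + t(H)) + R = (-437343 - 74) + 91183 = -437417 + 91183 = -346234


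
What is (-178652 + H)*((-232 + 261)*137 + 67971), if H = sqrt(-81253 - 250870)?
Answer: -12852939488 + 71944*I*sqrt(332123) ≈ -1.2853e+10 + 4.1461e+7*I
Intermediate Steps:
H = I*sqrt(332123) (H = sqrt(-332123) = I*sqrt(332123) ≈ 576.3*I)
(-178652 + H)*((-232 + 261)*137 + 67971) = (-178652 + I*sqrt(332123))*((-232 + 261)*137 + 67971) = (-178652 + I*sqrt(332123))*(29*137 + 67971) = (-178652 + I*sqrt(332123))*(3973 + 67971) = (-178652 + I*sqrt(332123))*71944 = -12852939488 + 71944*I*sqrt(332123)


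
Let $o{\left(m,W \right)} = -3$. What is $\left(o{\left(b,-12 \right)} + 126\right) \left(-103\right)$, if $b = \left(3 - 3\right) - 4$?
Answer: $-12669$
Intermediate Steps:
$b = -4$ ($b = 0 - 4 = -4$)
$\left(o{\left(b,-12 \right)} + 126\right) \left(-103\right) = \left(-3 + 126\right) \left(-103\right) = 123 \left(-103\right) = -12669$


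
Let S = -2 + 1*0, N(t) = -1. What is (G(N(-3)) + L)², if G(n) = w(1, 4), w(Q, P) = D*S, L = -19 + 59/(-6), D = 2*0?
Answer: 29929/36 ≈ 831.36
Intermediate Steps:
D = 0
S = -2 (S = -2 + 0 = -2)
L = -173/6 (L = -19 + 59*(-⅙) = -19 - 59/6 = -173/6 ≈ -28.833)
w(Q, P) = 0 (w(Q, P) = 0*(-2) = 0)
G(n) = 0
(G(N(-3)) + L)² = (0 - 173/6)² = (-173/6)² = 29929/36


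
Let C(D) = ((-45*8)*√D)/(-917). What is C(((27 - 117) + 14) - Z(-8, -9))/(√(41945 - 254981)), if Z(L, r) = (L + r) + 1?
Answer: 360*√88765/16279501 ≈ 0.0065884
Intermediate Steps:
Z(L, r) = 1 + L + r
C(D) = 360*√D/917 (C(D) = -360*√D*(-1/917) = 360*√D/917)
C(((27 - 117) + 14) - Z(-8, -9))/(√(41945 - 254981)) = (360*√(((27 - 117) + 14) - (1 - 8 - 9))/917)/(√(41945 - 254981)) = (360*√((-90 + 14) - 1*(-16))/917)/(√(-213036)) = (360*√(-76 + 16)/917)/((2*I*√53259)) = (360*√(-60)/917)*(-I*√53259/106518) = (360*(2*I*√15)/917)*(-I*√53259/106518) = (720*I*√15/917)*(-I*√53259/106518) = 360*√88765/16279501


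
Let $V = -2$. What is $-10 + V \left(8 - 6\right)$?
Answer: $-14$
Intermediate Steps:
$-10 + V \left(8 - 6\right) = -10 - 2 \left(8 - 6\right) = -10 - 4 = -14$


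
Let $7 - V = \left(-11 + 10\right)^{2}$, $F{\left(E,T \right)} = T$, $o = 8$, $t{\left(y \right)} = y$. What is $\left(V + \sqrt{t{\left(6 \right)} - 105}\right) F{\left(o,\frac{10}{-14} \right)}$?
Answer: $- \frac{30}{7} - \frac{15 i \sqrt{11}}{7} \approx -4.2857 - 7.1071 i$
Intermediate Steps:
$V = 6$ ($V = 7 - \left(-11 + 10\right)^{2} = 7 - \left(-1\right)^{2} = 7 - 1 = 6$)
$\left(V + \sqrt{t{\left(6 \right)} - 105}\right) F{\left(o,\frac{10}{-14} \right)} = \left(6 + \sqrt{6 - 105}\right) \frac{10}{-14} = \left(6 + \sqrt{-99}\right) 10 \left(- \frac{1}{14}\right) = \left(6 + 3 i \sqrt{11}\right) \left(- \frac{5}{7}\right) = - \frac{30}{7} - \frac{15 i \sqrt{11}}{7}$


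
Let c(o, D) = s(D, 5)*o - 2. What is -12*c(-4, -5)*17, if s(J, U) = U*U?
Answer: 20808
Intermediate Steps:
s(J, U) = U²
c(o, D) = -2 + 25*o (c(o, D) = 5²*o - 2 = 25*o - 2 = -2 + 25*o)
-12*c(-4, -5)*17 = -12*(-2 + 25*(-4))*17 = -12*(-2 - 100)*17 = -12*(-102)*17 = 1224*17 = 20808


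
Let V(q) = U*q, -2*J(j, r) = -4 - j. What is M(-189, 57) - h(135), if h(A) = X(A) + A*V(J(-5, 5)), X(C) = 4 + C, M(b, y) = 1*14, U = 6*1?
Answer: 280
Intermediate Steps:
U = 6
J(j, r) = 2 + j/2 (J(j, r) = -(-4 - j)/2 = 2 + j/2)
M(b, y) = 14
V(q) = 6*q
h(A) = 4 - 2*A (h(A) = (4 + A) + A*(6*(2 + (½)*(-5))) = (4 + A) + A*(6*(2 - 5/2)) = (4 + A) + A*(6*(-½)) = (4 + A) + A*(-3) = (4 + A) - 3*A = 4 - 2*A)
M(-189, 57) - h(135) = 14 - (4 - 2*135) = 14 - (4 - 270) = 14 - 1*(-266) = 14 + 266 = 280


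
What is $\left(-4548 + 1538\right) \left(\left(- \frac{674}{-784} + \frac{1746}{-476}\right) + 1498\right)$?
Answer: $- \frac{2142250755}{476} \approx -4.5005 \cdot 10^{6}$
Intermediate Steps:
$\left(-4548 + 1538\right) \left(\left(- \frac{674}{-784} + \frac{1746}{-476}\right) + 1498\right) = - 3010 \left(\left(\left(-674\right) \left(- \frac{1}{784}\right) + 1746 \left(- \frac{1}{476}\right)\right) + 1498\right) = - 3010 \left(\left(\frac{337}{392} - \frac{873}{238}\right) + 1498\right) = - 3010 \left(- \frac{18715}{6664} + 1498\right) = \left(-3010\right) \frac{9963957}{6664} = - \frac{2142250755}{476}$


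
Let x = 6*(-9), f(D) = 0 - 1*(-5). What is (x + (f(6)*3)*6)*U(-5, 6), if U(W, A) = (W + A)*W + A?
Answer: 36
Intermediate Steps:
f(D) = 5 (f(D) = 0 + 5 = 5)
x = -54
U(W, A) = A + W*(A + W) (U(W, A) = (A + W)*W + A = W*(A + W) + A = A + W*(A + W))
(x + (f(6)*3)*6)*U(-5, 6) = (-54 + (5*3)*6)*(6 + (-5)² + 6*(-5)) = (-54 + 15*6)*(6 + 25 - 30) = (-54 + 90)*1 = 36*1 = 36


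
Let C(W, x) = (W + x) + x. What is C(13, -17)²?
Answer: 441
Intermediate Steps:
C(W, x) = W + 2*x
C(13, -17)² = (13 + 2*(-17))² = (13 - 34)² = (-21)² = 441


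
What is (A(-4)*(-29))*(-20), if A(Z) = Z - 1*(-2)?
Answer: -1160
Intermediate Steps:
A(Z) = 2 + Z (A(Z) = Z + 2 = 2 + Z)
(A(-4)*(-29))*(-20) = ((2 - 4)*(-29))*(-20) = -2*(-29)*(-20) = 58*(-20) = -1160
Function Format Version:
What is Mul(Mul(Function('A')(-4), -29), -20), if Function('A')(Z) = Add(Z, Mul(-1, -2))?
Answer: -1160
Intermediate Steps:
Function('A')(Z) = Add(2, Z) (Function('A')(Z) = Add(Z, 2) = Add(2, Z))
Mul(Mul(Function('A')(-4), -29), -20) = Mul(Mul(Add(2, -4), -29), -20) = Mul(Mul(-2, -29), -20) = Mul(58, -20) = -1160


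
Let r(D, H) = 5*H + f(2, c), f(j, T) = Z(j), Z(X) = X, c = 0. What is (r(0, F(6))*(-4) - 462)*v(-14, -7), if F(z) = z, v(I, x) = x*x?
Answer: -28910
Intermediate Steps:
v(I, x) = x**2
f(j, T) = j
r(D, H) = 2 + 5*H (r(D, H) = 5*H + 2 = 2 + 5*H)
(r(0, F(6))*(-4) - 462)*v(-14, -7) = ((2 + 5*6)*(-4) - 462)*(-7)**2 = ((2 + 30)*(-4) - 462)*49 = (32*(-4) - 462)*49 = (-128 - 462)*49 = -590*49 = -28910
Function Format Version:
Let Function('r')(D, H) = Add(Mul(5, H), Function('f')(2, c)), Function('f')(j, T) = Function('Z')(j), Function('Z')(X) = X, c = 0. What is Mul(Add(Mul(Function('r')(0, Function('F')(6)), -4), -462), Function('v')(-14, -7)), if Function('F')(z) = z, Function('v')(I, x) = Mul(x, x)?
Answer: -28910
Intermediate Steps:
Function('v')(I, x) = Pow(x, 2)
Function('f')(j, T) = j
Function('r')(D, H) = Add(2, Mul(5, H)) (Function('r')(D, H) = Add(Mul(5, H), 2) = Add(2, Mul(5, H)))
Mul(Add(Mul(Function('r')(0, Function('F')(6)), -4), -462), Function('v')(-14, -7)) = Mul(Add(Mul(Add(2, Mul(5, 6)), -4), -462), Pow(-7, 2)) = Mul(Add(Mul(Add(2, 30), -4), -462), 49) = Mul(Add(Mul(32, -4), -462), 49) = Mul(Add(-128, -462), 49) = Mul(-590, 49) = -28910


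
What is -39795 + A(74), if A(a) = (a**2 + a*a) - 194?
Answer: -29037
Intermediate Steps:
A(a) = -194 + 2*a**2 (A(a) = (a**2 + a**2) - 194 = 2*a**2 - 194 = -194 + 2*a**2)
-39795 + A(74) = -39795 + (-194 + 2*74**2) = -39795 + (-194 + 2*5476) = -39795 + (-194 + 10952) = -39795 + 10758 = -29037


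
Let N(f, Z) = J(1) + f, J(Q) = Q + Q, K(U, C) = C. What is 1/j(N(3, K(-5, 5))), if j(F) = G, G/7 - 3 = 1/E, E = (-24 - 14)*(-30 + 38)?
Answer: 304/6377 ≈ 0.047671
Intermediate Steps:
J(Q) = 2*Q
N(f, Z) = 2 + f (N(f, Z) = 2*1 + f = 2 + f)
E = -304 (E = -38*8 = -304)
G = 6377/304 (G = 21 + 7/(-304) = 21 + 7*(-1/304) = 21 - 7/304 = 6377/304 ≈ 20.977)
j(F) = 6377/304
1/j(N(3, K(-5, 5))) = 1/(6377/304) = 304/6377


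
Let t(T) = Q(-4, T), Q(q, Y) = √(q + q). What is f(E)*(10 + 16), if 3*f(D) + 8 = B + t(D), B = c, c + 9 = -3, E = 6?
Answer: -520/3 + 52*I*√2/3 ≈ -173.33 + 24.513*I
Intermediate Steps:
Q(q, Y) = √2*√q (Q(q, Y) = √(2*q) = √2*√q)
c = -12 (c = -9 - 3 = -12)
t(T) = 2*I*√2 (t(T) = √2*√(-4) = √2*(2*I) = 2*I*√2)
B = -12
f(D) = -20/3 + 2*I*√2/3 (f(D) = -8/3 + (-12 + 2*I*√2)/3 = -8/3 + (-4 + 2*I*√2/3) = -20/3 + 2*I*√2/3)
f(E)*(10 + 16) = (-20/3 + 2*I*√2/3)*(10 + 16) = (-20/3 + 2*I*√2/3)*26 = -520/3 + 52*I*√2/3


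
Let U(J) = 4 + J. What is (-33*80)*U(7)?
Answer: -29040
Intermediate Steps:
(-33*80)*U(7) = (-33*80)*(4 + 7) = -2640*11 = -29040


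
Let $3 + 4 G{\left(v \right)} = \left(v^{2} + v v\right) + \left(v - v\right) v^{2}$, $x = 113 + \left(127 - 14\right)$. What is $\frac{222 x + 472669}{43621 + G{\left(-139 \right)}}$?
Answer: $\frac{2091364}{213123} \approx 9.8129$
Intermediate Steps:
$x = 226$ ($x = 113 + 113 = 226$)
$G{\left(v \right)} = - \frac{3}{4} + \frac{v^{2}}{2}$ ($G{\left(v \right)} = - \frac{3}{4} + \frac{\left(v^{2} + v v\right) + \left(v - v\right) v^{2}}{4} = - \frac{3}{4} + \frac{\left(v^{2} + v^{2}\right) + 0 v^{2}}{4} = - \frac{3}{4} + \frac{2 v^{2} + 0}{4} = - \frac{3}{4} + \frac{2 v^{2}}{4} = - \frac{3}{4} + \frac{v^{2}}{2}$)
$\frac{222 x + 472669}{43621 + G{\left(-139 \right)}} = \frac{222 \cdot 226 + 472669}{43621 - \left(\frac{3}{4} - \frac{\left(-139\right)^{2}}{2}\right)} = \frac{50172 + 472669}{43621 + \left(- \frac{3}{4} + \frac{1}{2} \cdot 19321\right)} = \frac{522841}{43621 + \left(- \frac{3}{4} + \frac{19321}{2}\right)} = \frac{522841}{43621 + \frac{38639}{4}} = \frac{522841}{\frac{213123}{4}} = 522841 \cdot \frac{4}{213123} = \frac{2091364}{213123}$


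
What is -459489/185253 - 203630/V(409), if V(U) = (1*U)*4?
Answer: -6412465399/50512318 ≈ -126.95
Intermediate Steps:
V(U) = 4*U (V(U) = U*4 = 4*U)
-459489/185253 - 203630/V(409) = -459489/185253 - 203630/(4*409) = -459489*1/185253 - 203630/1636 = -153163/61751 - 203630*1/1636 = -153163/61751 - 101815/818 = -6412465399/50512318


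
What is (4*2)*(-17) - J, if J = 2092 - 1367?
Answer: -861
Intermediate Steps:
J = 725
(4*2)*(-17) - J = (4*2)*(-17) - 1*725 = 8*(-17) - 725 = -136 - 725 = -861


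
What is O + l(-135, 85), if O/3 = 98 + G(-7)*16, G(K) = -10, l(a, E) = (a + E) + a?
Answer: -371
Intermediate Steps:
l(a, E) = E + 2*a (l(a, E) = (E + a) + a = E + 2*a)
O = -186 (O = 3*(98 - 10*16) = 3*(98 - 160) = 3*(-62) = -186)
O + l(-135, 85) = -186 + (85 + 2*(-135)) = -186 + (85 - 270) = -186 - 185 = -371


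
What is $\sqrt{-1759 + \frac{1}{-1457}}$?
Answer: $\frac{4 i \sqrt{233380803}}{1457} \approx 41.94 i$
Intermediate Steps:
$\sqrt{-1759 + \frac{1}{-1457}} = \sqrt{-1759 - \frac{1}{1457}} = \sqrt{- \frac{2562864}{1457}} = \frac{4 i \sqrt{233380803}}{1457}$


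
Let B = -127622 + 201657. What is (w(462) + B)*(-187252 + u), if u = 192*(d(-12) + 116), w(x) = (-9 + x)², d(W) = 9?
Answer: -45587141488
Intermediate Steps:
B = 74035
u = 24000 (u = 192*(9 + 116) = 192*125 = 24000)
(w(462) + B)*(-187252 + u) = ((-9 + 462)² + 74035)*(-187252 + 24000) = (453² + 74035)*(-163252) = (205209 + 74035)*(-163252) = 279244*(-163252) = -45587141488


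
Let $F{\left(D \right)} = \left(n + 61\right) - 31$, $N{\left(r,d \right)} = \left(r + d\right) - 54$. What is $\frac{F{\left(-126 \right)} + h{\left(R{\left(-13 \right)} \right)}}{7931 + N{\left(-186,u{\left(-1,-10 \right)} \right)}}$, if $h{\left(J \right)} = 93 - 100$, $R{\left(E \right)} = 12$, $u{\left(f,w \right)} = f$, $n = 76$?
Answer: $\frac{99}{7690} \approx 0.012874$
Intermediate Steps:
$h{\left(J \right)} = -7$ ($h{\left(J \right)} = 93 - 100 = -7$)
$N{\left(r,d \right)} = -54 + d + r$ ($N{\left(r,d \right)} = \left(d + r\right) - 54 = -54 + d + r$)
$F{\left(D \right)} = 106$ ($F{\left(D \right)} = \left(76 + 61\right) - 31 = 137 - 31 = 106$)
$\frac{F{\left(-126 \right)} + h{\left(R{\left(-13 \right)} \right)}}{7931 + N{\left(-186,u{\left(-1,-10 \right)} \right)}} = \frac{106 - 7}{7931 - 241} = \frac{99}{7931 - 241} = \frac{99}{7690}$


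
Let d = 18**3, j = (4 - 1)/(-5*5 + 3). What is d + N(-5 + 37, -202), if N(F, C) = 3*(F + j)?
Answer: 130407/22 ≈ 5927.6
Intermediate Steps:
j = -3/22 (j = 3/(-25 + 3) = 3/(-22) = 3*(-1/22) = -3/22 ≈ -0.13636)
N(F, C) = -9/22 + 3*F (N(F, C) = 3*(F - 3/22) = 3*(-3/22 + F) = -9/22 + 3*F)
d = 5832
d + N(-5 + 37, -202) = 5832 + (-9/22 + 3*(-5 + 37)) = 5832 + (-9/22 + 3*32) = 5832 + (-9/22 + 96) = 5832 + 2103/22 = 130407/22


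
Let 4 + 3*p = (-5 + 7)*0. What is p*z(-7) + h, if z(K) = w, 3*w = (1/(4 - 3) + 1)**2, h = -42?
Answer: -394/9 ≈ -43.778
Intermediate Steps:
w = 4/3 (w = (1/(4 - 3) + 1)**2/3 = (1/1 + 1)**2/3 = (1 + 1)**2/3 = (1/3)*2**2 = (1/3)*4 = 4/3 ≈ 1.3333)
z(K) = 4/3
p = -4/3 (p = -4/3 + ((-5 + 7)*0)/3 = -4/3 + (2*0)/3 = -4/3 + (1/3)*0 = -4/3 + 0 = -4/3 ≈ -1.3333)
p*z(-7) + h = -4/3*4/3 - 42 = -16/9 - 42 = -394/9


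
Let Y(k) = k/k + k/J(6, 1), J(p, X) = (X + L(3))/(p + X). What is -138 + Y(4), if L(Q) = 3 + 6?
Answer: -671/5 ≈ -134.20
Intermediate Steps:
L(Q) = 9
J(p, X) = (9 + X)/(X + p) (J(p, X) = (X + 9)/(p + X) = (9 + X)/(X + p))
Y(k) = 1 + 7*k/10 (Y(k) = k/k + k/(((9 + 1)/(1 + 6))) = 1 + k/((10/7)) = 1 + k/(((1/7)*10)) = 1 + k/(10/7) = 1 + k*(7/10) = 1 + 7*k/10)
-138 + Y(4) = -138 + (1 + (7/10)*4) = -138 + (1 + 14/5) = -138 + 19/5 = -671/5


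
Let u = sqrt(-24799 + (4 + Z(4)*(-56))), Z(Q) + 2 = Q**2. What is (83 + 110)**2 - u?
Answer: 37249 - I*sqrt(25579) ≈ 37249.0 - 159.93*I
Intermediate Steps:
Z(Q) = -2 + Q**2
u = I*sqrt(25579) (u = sqrt(-24799 + (4 + (-2 + 4**2)*(-56))) = sqrt(-24799 + (4 + (-2 + 16)*(-56))) = sqrt(-24799 + (4 + 14*(-56))) = sqrt(-24799 + (4 - 784)) = sqrt(-24799 - 780) = sqrt(-25579) = I*sqrt(25579) ≈ 159.93*I)
(83 + 110)**2 - u = (83 + 110)**2 - I*sqrt(25579) = 193**2 - I*sqrt(25579) = 37249 - I*sqrt(25579)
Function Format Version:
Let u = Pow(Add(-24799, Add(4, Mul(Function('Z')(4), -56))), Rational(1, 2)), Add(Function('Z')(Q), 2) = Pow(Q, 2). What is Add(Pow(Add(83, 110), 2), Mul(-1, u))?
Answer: Add(37249, Mul(-1, I, Pow(25579, Rational(1, 2)))) ≈ Add(37249., Mul(-159.93, I))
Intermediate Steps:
Function('Z')(Q) = Add(-2, Pow(Q, 2))
u = Mul(I, Pow(25579, Rational(1, 2))) (u = Pow(Add(-24799, Add(4, Mul(Add(-2, Pow(4, 2)), -56))), Rational(1, 2)) = Pow(Add(-24799, Add(4, Mul(Add(-2, 16), -56))), Rational(1, 2)) = Pow(Add(-24799, Add(4, Mul(14, -56))), Rational(1, 2)) = Pow(Add(-24799, Add(4, -784)), Rational(1, 2)) = Pow(Add(-24799, -780), Rational(1, 2)) = Pow(-25579, Rational(1, 2)) = Mul(I, Pow(25579, Rational(1, 2))) ≈ Mul(159.93, I))
Add(Pow(Add(83, 110), 2), Mul(-1, u)) = Add(Pow(Add(83, 110), 2), Mul(-1, Mul(I, Pow(25579, Rational(1, 2))))) = Add(Pow(193, 2), Mul(-1, I, Pow(25579, Rational(1, 2)))) = Add(37249, Mul(-1, I, Pow(25579, Rational(1, 2))))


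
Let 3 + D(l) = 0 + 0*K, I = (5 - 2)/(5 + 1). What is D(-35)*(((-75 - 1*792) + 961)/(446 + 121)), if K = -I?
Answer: -94/189 ≈ -0.49735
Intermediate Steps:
I = ½ (I = 3/6 = 3*(⅙) = ½ ≈ 0.50000)
K = -½ (K = -1*½ = -½ ≈ -0.50000)
D(l) = -3 (D(l) = -3 + (0 + 0*(-½)) = -3 + (0 + 0) = -3 + 0 = -3)
D(-35)*(((-75 - 1*792) + 961)/(446 + 121)) = -3*((-75 - 1*792) + 961)/(446 + 121) = -3*((-75 - 792) + 961)/567 = -3*(-867 + 961)/567 = -282/567 = -3*94/567 = -94/189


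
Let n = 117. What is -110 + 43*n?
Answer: 4921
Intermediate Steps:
-110 + 43*n = -110 + 43*117 = -110 + 5031 = 4921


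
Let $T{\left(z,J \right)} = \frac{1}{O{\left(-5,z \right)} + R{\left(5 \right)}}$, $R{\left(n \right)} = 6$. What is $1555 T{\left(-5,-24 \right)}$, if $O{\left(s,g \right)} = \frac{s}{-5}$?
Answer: $\frac{1555}{7} \approx 222.14$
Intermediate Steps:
$O{\left(s,g \right)} = - \frac{s}{5}$ ($O{\left(s,g \right)} = s \left(- \frac{1}{5}\right) = - \frac{s}{5}$)
$T{\left(z,J \right)} = \frac{1}{7}$ ($T{\left(z,J \right)} = \frac{1}{\left(- \frac{1}{5}\right) \left(-5\right) + 6} = \frac{1}{1 + 6} = \frac{1}{7}$)
$1555 T{\left(-5,-24 \right)} = 1555 \cdot \frac{1}{7} = \frac{1555}{7}$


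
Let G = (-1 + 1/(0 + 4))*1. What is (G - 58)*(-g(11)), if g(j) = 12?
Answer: 705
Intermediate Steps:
G = -3/4 (G = (-1 + 1/4)*1 = -3/4*1 = -3/4 ≈ -0.75000)
(G - 58)*(-g(11)) = (-3/4 - 58)*(-1*12) = -235/4*(-12) = 705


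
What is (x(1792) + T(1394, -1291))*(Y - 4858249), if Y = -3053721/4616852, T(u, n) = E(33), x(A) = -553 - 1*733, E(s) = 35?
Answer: 28059704402002119/4616852 ≈ 6.0777e+9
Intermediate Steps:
x(A) = -1286 (x(A) = -553 - 733 = -1286)
T(u, n) = 35
Y = -3053721/4616852 (Y = -3053721*1/4616852 = -3053721/4616852 ≈ -0.66143)
(x(1792) + T(1394, -1291))*(Y - 4858249) = (-1286 + 35)*(-3053721/4616852 - 4858249) = -1251*(-22429819665869/4616852) = 28059704402002119/4616852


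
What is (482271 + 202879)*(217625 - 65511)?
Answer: 104220907100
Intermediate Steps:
(482271 + 202879)*(217625 - 65511) = 685150*152114 = 104220907100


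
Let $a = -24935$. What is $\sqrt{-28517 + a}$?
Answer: $2 i \sqrt{13363} \approx 231.2 i$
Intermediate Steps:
$\sqrt{-28517 + a} = \sqrt{-28517 - 24935} = \sqrt{-53452} = 2 i \sqrt{13363}$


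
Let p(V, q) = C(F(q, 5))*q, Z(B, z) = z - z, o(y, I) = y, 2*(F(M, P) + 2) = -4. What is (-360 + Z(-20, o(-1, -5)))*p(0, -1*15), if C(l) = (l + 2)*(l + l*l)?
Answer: -129600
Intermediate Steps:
F(M, P) = -4 (F(M, P) = -2 + (½)*(-4) = -2 - 2 = -4)
C(l) = (2 + l)*(l + l²)
Z(B, z) = 0
p(V, q) = -24*q (p(V, q) = (-4*(2 + (-4)² + 3*(-4)))*q = (-4*(2 + 16 - 12))*q = (-4*6)*q = -24*q)
(-360 + Z(-20, o(-1, -5)))*p(0, -1*15) = (-360 + 0)*(-(-24)*15) = -(-8640)*(-15) = -360*360 = -129600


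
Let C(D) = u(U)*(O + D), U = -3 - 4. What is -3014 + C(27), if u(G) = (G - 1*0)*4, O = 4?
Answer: -3882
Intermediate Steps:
U = -7
u(G) = 4*G (u(G) = (G + 0)*4 = G*4 = 4*G)
C(D) = -112 - 28*D (C(D) = (4*(-7))*(4 + D) = -28*(4 + D) = -112 - 28*D)
-3014 + C(27) = -3014 + (-112 - 28*27) = -3014 + (-112 - 756) = -3014 - 868 = -3882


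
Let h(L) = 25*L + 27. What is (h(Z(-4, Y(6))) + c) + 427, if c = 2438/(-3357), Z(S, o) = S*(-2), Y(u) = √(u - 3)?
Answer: 2193040/3357 ≈ 653.27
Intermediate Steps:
Y(u) = √(-3 + u)
Z(S, o) = -2*S
c = -2438/3357 (c = 2438*(-1/3357) = -2438/3357 ≈ -0.72624)
h(L) = 27 + 25*L
(h(Z(-4, Y(6))) + c) + 427 = ((27 + 25*(-2*(-4))) - 2438/3357) + 427 = ((27 + 25*8) - 2438/3357) + 427 = ((27 + 200) - 2438/3357) + 427 = (227 - 2438/3357) + 427 = 759601/3357 + 427 = 2193040/3357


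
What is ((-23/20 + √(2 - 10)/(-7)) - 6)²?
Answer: 998801/19600 + 143*I*√2/35 ≈ 50.959 + 5.7781*I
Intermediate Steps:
((-23/20 + √(2 - 10)/(-7)) - 6)² = ((-23*1/20 + √(-8)*(-⅐)) - 6)² = ((-23/20 + (2*I*√2)*(-⅐)) - 6)² = ((-23/20 - 2*I*√2/7) - 6)² = (-143/20 - 2*I*√2/7)²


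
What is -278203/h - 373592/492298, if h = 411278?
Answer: -145304475535/101235668422 ≈ -1.4353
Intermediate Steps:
-278203/h - 373592/492298 = -278203/411278 - 373592/492298 = -278203*1/411278 - 373592*1/492298 = -278203/411278 - 186796/246149 = -145304475535/101235668422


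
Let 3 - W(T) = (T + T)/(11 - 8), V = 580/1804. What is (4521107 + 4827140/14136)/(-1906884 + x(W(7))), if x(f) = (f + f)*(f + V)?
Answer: -1137858681201/479881485272 ≈ -2.3711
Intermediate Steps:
V = 145/451 (V = 580*(1/1804) = 145/451 ≈ 0.32151)
W(T) = 3 - 2*T/3 (W(T) = 3 - (T + T)/(11 - 8) = 3 - 2*T/3)
x(f) = 2*f*(145/451 + f) (x(f) = (f + f)*(f + 145/451) = (2*f)*(145/451 + f) = 2*f*(145/451 + f))
(4521107 + 4827140/14136)/(-1906884 + x(W(7))) = (4521107 + 4827140/14136)/(-1906884 + 2*(3 - ⅔*7)*(145 + 451*(3 - ⅔*7))/451) = (4521107 + 4827140*(1/14136))/(-1906884 + 2*(3 - 14/3)*(145 + 451*(3 - 14/3))/451) = (4521107 + 63515/186)/(-1906884 + (2/451)*(-5/3)*(145 + 451*(-5/3))) = 840989417/(186*(-1906884 + (2/451)*(-5/3)*(145 - 2255/3))) = 840989417/(186*(-1906884 + (2/451)*(-5/3)*(-1820/3))) = 840989417/(186*(-1906884 + 18200/4059)) = 840989417/(186*(-7740023956/4059)) = (840989417/186)*(-4059/7740023956) = -1137858681201/479881485272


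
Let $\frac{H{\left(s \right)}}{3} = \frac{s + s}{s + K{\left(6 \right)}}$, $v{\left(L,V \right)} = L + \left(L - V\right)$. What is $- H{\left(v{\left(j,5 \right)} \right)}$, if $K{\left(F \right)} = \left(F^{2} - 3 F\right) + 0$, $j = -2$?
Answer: $6$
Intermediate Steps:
$v{\left(L,V \right)} = - V + 2 L$
$K{\left(F \right)} = F^{2} - 3 F$
$H{\left(s \right)} = \frac{6 s}{18 + s}$ ($H{\left(s \right)} = 3 \frac{s + s}{s + 6 \left(-3 + 6\right)} = 3 \frac{2 s}{s + 6 \cdot 3} = 3 \frac{2 s}{s + 18} = 3 \frac{2 s}{18 + s} = \frac{6 s}{18 + s}$)
$- H{\left(v{\left(j,5 \right)} \right)} = - \frac{6 \left(\left(-1\right) 5 + 2 \left(-2\right)\right)}{18 + \left(\left(-1\right) 5 + 2 \left(-2\right)\right)} = - \frac{6 \left(-5 - 4\right)}{18 - 9} = - \frac{6 \left(-9\right)}{18 - 9} = - \frac{6 \left(-9\right)}{9} = \left(-1\right) \left(-6\right) = 6$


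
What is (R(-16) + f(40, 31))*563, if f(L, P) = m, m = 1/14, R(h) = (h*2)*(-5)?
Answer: 1261683/14 ≈ 90120.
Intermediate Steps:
R(h) = -10*h (R(h) = (2*h)*(-5) = -10*h)
m = 1/14 ≈ 0.071429
f(L, P) = 1/14
(R(-16) + f(40, 31))*563 = (-10*(-16) + 1/14)*563 = (160 + 1/14)*563 = (2241/14)*563 = 1261683/14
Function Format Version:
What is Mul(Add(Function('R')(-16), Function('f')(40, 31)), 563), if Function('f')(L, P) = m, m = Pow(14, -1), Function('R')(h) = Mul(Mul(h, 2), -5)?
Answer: Rational(1261683, 14) ≈ 90120.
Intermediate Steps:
Function('R')(h) = Mul(-10, h) (Function('R')(h) = Mul(Mul(2, h), -5) = Mul(-10, h))
m = Rational(1, 14) ≈ 0.071429
Function('f')(L, P) = Rational(1, 14)
Mul(Add(Function('R')(-16), Function('f')(40, 31)), 563) = Mul(Add(Mul(-10, -16), Rational(1, 14)), 563) = Mul(Add(160, Rational(1, 14)), 563) = Mul(Rational(2241, 14), 563) = Rational(1261683, 14)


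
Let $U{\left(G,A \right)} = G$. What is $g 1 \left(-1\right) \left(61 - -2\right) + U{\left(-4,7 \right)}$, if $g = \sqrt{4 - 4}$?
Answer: $-4$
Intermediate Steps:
$g = 0$ ($g = \sqrt{0} = 0$)
$g 1 \left(-1\right) \left(61 - -2\right) + U{\left(-4,7 \right)} = 0 \cdot 1 \left(-1\right) \left(61 - -2\right) - 4 = 0 \left(-1\right) \left(61 + 2\right) - 4 = 0 \cdot 63 - 4 = 0 - 4 = -4$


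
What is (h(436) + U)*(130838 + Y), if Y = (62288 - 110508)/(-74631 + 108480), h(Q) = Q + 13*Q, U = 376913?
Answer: 1696262501369114/33849 ≈ 5.0113e+10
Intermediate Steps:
h(Q) = 14*Q
Y = -48220/33849 ≈ -1.4246
(h(436) + U)*(130838 + Y) = (14*436 + 376913)*(130838 - 48220/33849) = (6104 + 376913)*(4428687242/33849) = 383017*(4428687242/33849) = 1696262501369114/33849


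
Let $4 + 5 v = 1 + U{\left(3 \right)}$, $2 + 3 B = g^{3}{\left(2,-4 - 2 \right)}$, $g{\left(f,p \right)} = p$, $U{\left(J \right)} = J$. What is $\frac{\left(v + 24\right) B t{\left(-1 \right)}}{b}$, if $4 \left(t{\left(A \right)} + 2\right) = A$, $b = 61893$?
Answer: $\frac{436}{6877} \approx 0.0634$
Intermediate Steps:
$t{\left(A \right)} = -2 + \frac{A}{4}$
$B = - \frac{218}{3}$ ($B = - \frac{2}{3} + \frac{\left(-4 - 2\right)^{3}}{3} = - \frac{2}{3} + \frac{\left(-6\right)^{3}}{3} = - \frac{2}{3} + \frac{1}{3} \left(-216\right) = - \frac{2}{3} - 72 = - \frac{218}{3} \approx -72.667$)
$v = 0$ ($v = - \frac{4}{5} + \frac{1 + 3}{5} = - \frac{4}{5} + \frac{1}{5} \cdot 4 = - \frac{4}{5} + \frac{4}{5} = 0$)
$\frac{\left(v + 24\right) B t{\left(-1 \right)}}{b} = \frac{\left(0 + 24\right) \left(- \frac{218}{3}\right) \left(-2 + \frac{1}{4} \left(-1\right)\right)}{61893} = 24 \left(- \frac{218}{3}\right) \left(-2 - \frac{1}{4}\right) \frac{1}{61893} = \left(-1744\right) \left(- \frac{9}{4}\right) \frac{1}{61893} = 3924 \cdot \frac{1}{61893} = \frac{436}{6877}$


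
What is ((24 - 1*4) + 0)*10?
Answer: 200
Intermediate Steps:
((24 - 1*4) + 0)*10 = ((24 - 4) + 0)*10 = (20 + 0)*10 = 20*10 = 200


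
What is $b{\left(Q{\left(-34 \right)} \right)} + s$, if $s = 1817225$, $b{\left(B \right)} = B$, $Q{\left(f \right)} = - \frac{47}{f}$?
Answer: $\frac{61785697}{34} \approx 1.8172 \cdot 10^{6}$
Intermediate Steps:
$b{\left(Q{\left(-34 \right)} \right)} + s = - \frac{47}{-34} + 1817225 = \left(-47\right) \left(- \frac{1}{34}\right) + 1817225 = \frac{47}{34} + 1817225 = \frac{61785697}{34}$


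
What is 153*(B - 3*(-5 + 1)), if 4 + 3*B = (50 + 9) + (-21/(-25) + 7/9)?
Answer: 354263/75 ≈ 4723.5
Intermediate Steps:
B = 12739/675 (B = -4/3 + ((50 + 9) + (-21/(-25) + 7/9))/3 = -4/3 + (59 + (-21*(-1/25) + 7*(⅑)))/3 = -4/3 + (59 + (21/25 + 7/9))/3 = -4/3 + (59 + 364/225)/3 = -4/3 + (⅓)*(13639/225) = -4/3 + 13639/675 = 12739/675 ≈ 18.873)
153*(B - 3*(-5 + 1)) = 153*(12739/675 - 3*(-5 + 1)) = 153*(12739/675 - 3*(-4)) = 153*(12739/675 + 12) = 153*(20839/675) = 354263/75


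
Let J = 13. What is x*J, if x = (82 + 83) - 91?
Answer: 962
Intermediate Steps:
x = 74 (x = 165 - 91 = 74)
x*J = 74*13 = 962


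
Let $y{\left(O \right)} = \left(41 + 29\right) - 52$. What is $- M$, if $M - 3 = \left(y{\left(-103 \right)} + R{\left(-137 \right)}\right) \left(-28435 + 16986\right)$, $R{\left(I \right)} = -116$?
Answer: $-1122005$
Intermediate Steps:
$y{\left(O \right)} = 18$ ($y{\left(O \right)} = 70 - 52 = 18$)
$M = 1122005$ ($M = 3 + \left(18 - 116\right) \left(-28435 + 16986\right) = 3 - -1122002 = 3 + 1122002 = 1122005$)
$- M = \left(-1\right) 1122005 = -1122005$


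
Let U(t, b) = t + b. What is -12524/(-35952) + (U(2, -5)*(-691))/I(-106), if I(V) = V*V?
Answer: 6726505/12623646 ≈ 0.53285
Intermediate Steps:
U(t, b) = b + t
I(V) = V²
-12524/(-35952) + (U(2, -5)*(-691))/I(-106) = -12524/(-35952) + ((-5 + 2)*(-691))/((-106)²) = -12524*(-1/35952) - 3*(-691)/11236 = 3131/8988 + 2073*(1/11236) = 3131/8988 + 2073/11236 = 6726505/12623646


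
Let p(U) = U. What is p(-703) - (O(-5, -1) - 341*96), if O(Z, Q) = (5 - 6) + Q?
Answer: 32035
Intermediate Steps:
O(Z, Q) = -1 + Q
p(-703) - (O(-5, -1) - 341*96) = -703 - ((-1 - 1) - 341*96) = -703 - (-2 - 32736) = -703 - 1*(-32738) = -703 + 32738 = 32035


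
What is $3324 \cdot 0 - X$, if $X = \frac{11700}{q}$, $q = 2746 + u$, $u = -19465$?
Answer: $\frac{3900}{5573} \approx 0.6998$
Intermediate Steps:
$q = -16719$ ($q = 2746 - 19465 = -16719$)
$X = - \frac{3900}{5573}$ ($X = \frac{11700}{-16719} = 11700 \left(- \frac{1}{16719}\right) = - \frac{3900}{5573} \approx -0.6998$)
$3324 \cdot 0 - X = 3324 \cdot 0 - - \frac{3900}{5573} = 0 + \frac{3900}{5573} = \frac{3900}{5573}$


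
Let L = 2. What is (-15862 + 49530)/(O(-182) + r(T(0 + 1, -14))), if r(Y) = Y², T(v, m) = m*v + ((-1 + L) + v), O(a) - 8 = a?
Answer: -16834/15 ≈ -1122.3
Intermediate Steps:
O(a) = 8 + a
T(v, m) = 1 + v + m*v (T(v, m) = m*v + ((-1 + 2) + v) = m*v + (1 + v) = 1 + v + m*v)
(-15862 + 49530)/(O(-182) + r(T(0 + 1, -14))) = (-15862 + 49530)/((8 - 182) + (1 + (0 + 1) - 14*(0 + 1))²) = 33668/(-174 + (1 + 1 - 14*1)²) = 33668/(-174 + (1 + 1 - 14)²) = 33668/(-174 + (-12)²) = 33668/(-174 + 144) = 33668/(-30) = 33668*(-1/30) = -16834/15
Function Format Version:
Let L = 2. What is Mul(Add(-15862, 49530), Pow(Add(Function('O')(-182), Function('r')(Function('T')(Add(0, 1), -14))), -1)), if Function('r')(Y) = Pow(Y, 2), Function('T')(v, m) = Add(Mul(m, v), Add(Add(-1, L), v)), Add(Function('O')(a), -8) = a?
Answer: Rational(-16834, 15) ≈ -1122.3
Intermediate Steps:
Function('O')(a) = Add(8, a)
Function('T')(v, m) = Add(1, v, Mul(m, v)) (Function('T')(v, m) = Add(Mul(m, v), Add(Add(-1, 2), v)) = Add(Mul(m, v), Add(1, v)) = Add(1, v, Mul(m, v)))
Mul(Add(-15862, 49530), Pow(Add(Function('O')(-182), Function('r')(Function('T')(Add(0, 1), -14))), -1)) = Mul(Add(-15862, 49530), Pow(Add(Add(8, -182), Pow(Add(1, Add(0, 1), Mul(-14, Add(0, 1))), 2)), -1)) = Mul(33668, Pow(Add(-174, Pow(Add(1, 1, Mul(-14, 1)), 2)), -1)) = Mul(33668, Pow(Add(-174, Pow(Add(1, 1, -14), 2)), -1)) = Mul(33668, Pow(Add(-174, Pow(-12, 2)), -1)) = Mul(33668, Pow(Add(-174, 144), -1)) = Mul(33668, Pow(-30, -1)) = Mul(33668, Rational(-1, 30)) = Rational(-16834, 15)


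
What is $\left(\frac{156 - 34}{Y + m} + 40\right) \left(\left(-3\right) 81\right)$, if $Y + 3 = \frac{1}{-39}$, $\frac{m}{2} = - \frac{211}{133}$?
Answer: $- \frac{79371819}{16076} \approx -4937.3$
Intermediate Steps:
$m = - \frac{422}{133}$ ($m = 2 \left(- \frac{211}{133}\right) = - \frac{422}{133} \approx -3.1729$)
$Y = - \frac{118}{39}$ ($Y = -3 + \frac{1}{-39} = -3 - \frac{1}{39} = - \frac{118}{39} \approx -3.0256$)
$\left(\frac{156 - 34}{Y + m} + 40\right) \left(\left(-3\right) 81\right) = \left(\frac{156 - 34}{- \frac{118}{39} - \frac{422}{133}} + 40\right) \left(\left(-3\right) 81\right) = \left(\frac{122}{- \frac{32152}{5187}} + 40\right) \left(-243\right) = \left(122 \left(- \frac{5187}{32152}\right) + 40\right) \left(-243\right) = \left(- \frac{316407}{16076} + 40\right) \left(-243\right) = \frac{326633}{16076} \left(-243\right) = - \frac{79371819}{16076}$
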